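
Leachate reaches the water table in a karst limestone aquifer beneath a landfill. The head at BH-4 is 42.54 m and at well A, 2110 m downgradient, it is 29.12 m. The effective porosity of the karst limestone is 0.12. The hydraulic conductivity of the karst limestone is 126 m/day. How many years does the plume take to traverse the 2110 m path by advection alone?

Hydraulic gradient i = (42.54 − 29.12) / 2110 = 13.42 / 2110 = 0.006360.
Darcy flux q = K · i = 126.0 × 0.006360 = 0.8014 m/day.
Seepage velocity v = q / n_e = 0.8014 / 0.12 = 6.678 m/day.
Travel time t = L / v = 2110 / 6.678 = 316.0 days = 0.8650 years.

0.865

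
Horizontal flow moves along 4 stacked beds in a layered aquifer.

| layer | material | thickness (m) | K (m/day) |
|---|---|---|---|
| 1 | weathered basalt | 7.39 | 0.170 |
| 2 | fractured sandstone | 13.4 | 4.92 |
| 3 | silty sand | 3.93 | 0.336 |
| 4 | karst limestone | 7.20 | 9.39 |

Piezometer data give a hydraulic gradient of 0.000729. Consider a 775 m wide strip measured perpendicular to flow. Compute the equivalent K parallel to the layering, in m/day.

4.26

Flow is parallel to layering, so each bed carries its own Darcy discharge and the transmissivities add.
Σ(K_i·b_i) = 0.170×7.39 + 4.92×13.4 + 0.336×3.93 + 9.39×7.20 = 136.1 m²/day.
Total thickness b = 31.92 m, so K_eq = Σ(K_i·b_i)/b = 4.264 m/day.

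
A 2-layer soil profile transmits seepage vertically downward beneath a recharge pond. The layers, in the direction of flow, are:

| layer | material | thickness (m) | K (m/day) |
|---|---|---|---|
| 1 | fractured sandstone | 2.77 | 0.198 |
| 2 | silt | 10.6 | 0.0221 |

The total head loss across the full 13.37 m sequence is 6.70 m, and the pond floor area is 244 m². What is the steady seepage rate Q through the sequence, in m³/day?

3.31

Flow is perpendicular to layering, so the layers act in series and the equivalent K is the thickness-weighted harmonic mean.
Total thickness L = 2.77 + 10.6 = 13.37 m.
Σ(b_i/K_i) = 2.77/0.198 + 10.6/0.0221 = 493.6 d.
K_eq = L / Σ(b_i/K_i) = 13.37 / 493.6 = 0.02709 m/day.
Q = K_eq · A · (Δh/L) = 0.02709 × 244 × (6.70/13.37) = 3.312 m³/day.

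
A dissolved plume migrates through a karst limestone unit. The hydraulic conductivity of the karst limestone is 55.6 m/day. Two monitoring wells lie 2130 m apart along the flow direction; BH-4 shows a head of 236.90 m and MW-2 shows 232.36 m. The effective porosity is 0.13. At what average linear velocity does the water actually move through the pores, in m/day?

0.912

Hydraulic gradient i = (236.90 − 232.36) / 2130 = 4.54 / 2130 = 0.002131.
Darcy flux q = K · i = 55.60 × 0.002131 = 0.1185 m/day.
Seepage velocity v = q / n_e = 0.1185 / 0.13 = 0.9116 m/day.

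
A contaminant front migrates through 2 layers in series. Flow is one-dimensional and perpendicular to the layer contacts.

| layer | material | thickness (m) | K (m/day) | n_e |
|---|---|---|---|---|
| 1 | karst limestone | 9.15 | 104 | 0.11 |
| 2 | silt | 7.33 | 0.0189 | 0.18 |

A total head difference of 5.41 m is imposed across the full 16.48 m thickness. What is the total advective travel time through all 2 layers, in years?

0.457

With flow normal to the layers, continuity requires the same specific discharge q through every layer.
Σ(b_i/K_i) = 9.15/104 + 7.33/0.0189 = 387.9 d.
q = Δh / Σ(b_i/K_i) = 5.41 / 387.9 = 0.01395 m/day.
In each layer the seepage velocity is v_i = q/n_i, so the layer transit time is t_i = b_i·n_i / q:
  layer 1 (karst limestone): t_1 = 9.15 × 0.11 / 0.01395 = 72.17 d
  layer 2 (silt): t_2 = 7.33 × 0.18 / 0.01395 = 94.61 d
Total t = Σ t_i = 166.8 days = 0.4566 years.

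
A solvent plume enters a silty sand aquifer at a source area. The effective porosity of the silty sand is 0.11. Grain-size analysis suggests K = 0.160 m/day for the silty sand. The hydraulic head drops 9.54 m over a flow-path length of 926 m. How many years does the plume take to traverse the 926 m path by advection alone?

169

Hydraulic gradient i = Δh / L = 9.54 / 926 = 0.01030.
Darcy flux q = K · i = 0.1600 × 0.01030 = 0.001648 m/day.
Seepage velocity v = q / n_e = 0.001648 / 0.11 = 0.01499 m/day.
Travel time t = L / v = 926 / 0.01499 = 61794 days = 169.2 years.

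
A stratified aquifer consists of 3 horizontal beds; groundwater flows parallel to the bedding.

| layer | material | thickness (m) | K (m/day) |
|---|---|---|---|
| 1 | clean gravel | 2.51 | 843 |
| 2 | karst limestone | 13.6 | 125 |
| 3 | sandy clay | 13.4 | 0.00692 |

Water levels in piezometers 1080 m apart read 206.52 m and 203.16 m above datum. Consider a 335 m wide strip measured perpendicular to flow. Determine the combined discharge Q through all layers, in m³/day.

Flow is parallel to layering, so each bed carries its own Darcy discharge and the transmissivities add.
Σ(K_i·b_i) = 843×2.51 + 125×13.6 + 0.00692×13.4 = 3816 m²/day.
Hydraulic gradient i = (206.52 − 203.16) / 1080 = 3.36 / 1080 = 0.003111.
Q = Σ(K_i·b_i) · W · i = 3816 × 335 × 0.003111 = 3977 m³/day.

3980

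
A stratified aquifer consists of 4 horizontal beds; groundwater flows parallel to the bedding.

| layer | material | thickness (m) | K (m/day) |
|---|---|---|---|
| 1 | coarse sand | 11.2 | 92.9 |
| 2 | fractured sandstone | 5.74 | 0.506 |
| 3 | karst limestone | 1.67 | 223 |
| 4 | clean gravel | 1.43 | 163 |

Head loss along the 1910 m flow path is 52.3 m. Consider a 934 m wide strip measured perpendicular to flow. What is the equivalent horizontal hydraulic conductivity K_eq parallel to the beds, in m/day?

82.3

Flow is parallel to layering, so each bed carries its own Darcy discharge and the transmissivities add.
Σ(K_i·b_i) = 92.9×11.2 + 0.506×5.74 + 223×1.67 + 163×1.43 = 1649 m²/day.
Total thickness b = 20.04 m, so K_eq = Σ(K_i·b_i)/b = 82.28 m/day.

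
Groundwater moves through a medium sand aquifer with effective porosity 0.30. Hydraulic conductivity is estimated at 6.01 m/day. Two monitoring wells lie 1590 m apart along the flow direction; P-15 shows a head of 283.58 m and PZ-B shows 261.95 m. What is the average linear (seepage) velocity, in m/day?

0.273

Hydraulic gradient i = (283.58 − 261.95) / 1590 = 21.63 / 1590 = 0.01360.
Darcy flux q = K · i = 6.010 × 0.01360 = 0.08176 m/day.
Seepage velocity v = q / n_e = 0.08176 / 0.30 = 0.2725 m/day.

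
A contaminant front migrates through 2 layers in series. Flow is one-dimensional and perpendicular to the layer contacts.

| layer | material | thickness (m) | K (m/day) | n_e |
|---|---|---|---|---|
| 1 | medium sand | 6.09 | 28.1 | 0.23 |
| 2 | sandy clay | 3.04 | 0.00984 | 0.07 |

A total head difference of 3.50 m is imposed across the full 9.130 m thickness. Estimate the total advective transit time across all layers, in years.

0.390

With flow normal to the layers, continuity requires the same specific discharge q through every layer.
Σ(b_i/K_i) = 6.09/28.1 + 3.04/0.00984 = 309.2 d.
q = Δh / Σ(b_i/K_i) = 3.50 / 309.2 = 0.01132 m/day.
In each layer the seepage velocity is v_i = q/n_i, so the layer transit time is t_i = b_i·n_i / q:
  layer 1 (medium sand): t_1 = 6.09 × 0.23 / 0.01132 = 123.7 d
  layer 2 (sandy clay): t_2 = 3.04 × 0.07 / 0.01132 = 18.80 d
Total t = Σ t_i = 142.5 days = 0.3902 years.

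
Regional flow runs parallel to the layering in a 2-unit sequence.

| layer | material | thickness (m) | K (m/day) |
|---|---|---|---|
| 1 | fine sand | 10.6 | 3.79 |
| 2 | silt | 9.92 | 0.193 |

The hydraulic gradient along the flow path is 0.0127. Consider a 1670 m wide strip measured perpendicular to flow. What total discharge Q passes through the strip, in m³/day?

Flow is parallel to layering, so each bed carries its own Darcy discharge and the transmissivities add.
Σ(K_i·b_i) = 3.79×10.6 + 0.193×9.92 = 42.09 m²/day.
Hydraulic gradient i = 0.0127.
Q = Σ(K_i·b_i) · W · i = 42.09 × 1670 × 0.01270 = 892.7 m³/day.

893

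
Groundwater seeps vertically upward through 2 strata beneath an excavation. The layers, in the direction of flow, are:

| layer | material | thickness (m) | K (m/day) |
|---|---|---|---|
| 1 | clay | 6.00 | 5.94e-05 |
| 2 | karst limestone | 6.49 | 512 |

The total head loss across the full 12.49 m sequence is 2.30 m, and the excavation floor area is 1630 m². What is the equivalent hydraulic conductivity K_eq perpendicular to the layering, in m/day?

0.000124

Flow is perpendicular to layering, so the layers act in series and the equivalent K is the thickness-weighted harmonic mean.
Total thickness L = 6.00 + 6.49 = 12.49 m.
Σ(b_i/K_i) = 6.00/5.94e-05 + 6.49/512 = 1.010e+05 d.
K_eq = L / Σ(b_i/K_i) = 12.49 / 1.010e+05 = 0.0001237 m/day.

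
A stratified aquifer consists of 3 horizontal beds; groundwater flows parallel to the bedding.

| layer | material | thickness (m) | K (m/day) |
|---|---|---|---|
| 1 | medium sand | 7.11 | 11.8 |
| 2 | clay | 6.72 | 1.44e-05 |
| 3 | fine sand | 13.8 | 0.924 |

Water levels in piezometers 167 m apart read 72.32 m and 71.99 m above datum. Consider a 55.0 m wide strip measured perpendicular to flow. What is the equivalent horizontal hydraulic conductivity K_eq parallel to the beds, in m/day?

Flow is parallel to layering, so each bed carries its own Darcy discharge and the transmissivities add.
Σ(K_i·b_i) = 11.8×7.11 + 1.44e-05×6.72 + 0.924×13.8 = 96.65 m²/day.
Total thickness b = 27.63 m, so K_eq = Σ(K_i·b_i)/b = 3.498 m/day.

3.50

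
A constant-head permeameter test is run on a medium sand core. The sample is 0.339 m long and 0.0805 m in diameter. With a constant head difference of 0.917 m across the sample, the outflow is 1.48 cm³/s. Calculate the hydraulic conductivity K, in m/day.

Cross-sectional area A = π·(d/2)² = π × (0.0805/2)² = 0.005090 m².
Convert discharge: 1.48 cm³/s = 1.480e-06 m³/s.
Darcy's law rearranged: K = Q·L / (A·Δh) = 1.480e-06 × 0.339 / (0.005090 × 0.917) = 0.0001075 m/s = 9.288 m/day.

9.29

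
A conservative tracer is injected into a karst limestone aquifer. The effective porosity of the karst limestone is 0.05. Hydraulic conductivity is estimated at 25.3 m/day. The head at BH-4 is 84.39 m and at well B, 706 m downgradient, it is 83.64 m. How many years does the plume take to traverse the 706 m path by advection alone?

Hydraulic gradient i = (84.39 − 83.64) / 706 = 0.75 / 706 = 0.001062.
Darcy flux q = K · i = 25.30 × 0.001062 = 0.02688 m/day.
Seepage velocity v = q / n_e = 0.02688 / 0.05 = 0.5375 m/day.
Travel time t = L / v = 706 / 0.5375 = 1313 days = 3.596 years.

3.60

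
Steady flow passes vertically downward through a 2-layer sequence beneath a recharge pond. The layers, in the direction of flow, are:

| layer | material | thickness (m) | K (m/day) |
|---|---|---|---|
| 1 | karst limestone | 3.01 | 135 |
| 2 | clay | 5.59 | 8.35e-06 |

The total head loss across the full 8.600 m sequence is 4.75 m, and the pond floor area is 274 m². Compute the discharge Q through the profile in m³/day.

Flow is perpendicular to layering, so the layers act in series and the equivalent K is the thickness-weighted harmonic mean.
Total thickness L = 3.01 + 5.59 = 8.600 m.
Σ(b_i/K_i) = 3.01/135 + 5.59/8.35e-06 = 6.695e+05 d.
K_eq = L / Σ(b_i/K_i) = 8.600 / 6.695e+05 = 1.285e-05 m/day.
Q = K_eq · A · (Δh/L) = 1.285e-05 × 274 × (4.75/8.600) = 0.001944 m³/day.

0.00194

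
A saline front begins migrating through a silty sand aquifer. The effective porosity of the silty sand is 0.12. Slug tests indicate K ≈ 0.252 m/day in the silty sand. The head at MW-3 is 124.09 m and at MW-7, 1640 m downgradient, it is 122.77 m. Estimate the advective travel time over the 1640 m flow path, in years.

2660

Hydraulic gradient i = (124.09 − 122.77) / 1640 = 1.32 / 1640 = 0.0008049.
Darcy flux q = K · i = 0.2520 × 0.0008049 = 0.0002028 m/day.
Seepage velocity v = q / n_e = 0.0002028 / 0.12 = 0.001690 m/day.
Travel time t = L / v = 1640 / 0.001690 = 9.703e+05 days = 2656 years.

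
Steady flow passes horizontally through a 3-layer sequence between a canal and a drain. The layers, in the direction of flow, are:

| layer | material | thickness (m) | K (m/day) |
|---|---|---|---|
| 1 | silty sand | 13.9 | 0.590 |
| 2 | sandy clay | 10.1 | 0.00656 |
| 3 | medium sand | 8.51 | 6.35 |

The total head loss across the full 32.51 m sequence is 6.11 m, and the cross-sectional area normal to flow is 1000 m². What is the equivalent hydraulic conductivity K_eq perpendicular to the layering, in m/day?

0.0208

Flow is perpendicular to layering, so the layers act in series and the equivalent K is the thickness-weighted harmonic mean.
Total thickness L = 13.9 + 10.1 + 8.51 = 32.51 m.
Σ(b_i/K_i) = 13.9/0.590 + 10.1/0.00656 + 8.51/6.35 = 1565 d.
K_eq = L / Σ(b_i/K_i) = 32.51 / 1565 = 0.02078 m/day.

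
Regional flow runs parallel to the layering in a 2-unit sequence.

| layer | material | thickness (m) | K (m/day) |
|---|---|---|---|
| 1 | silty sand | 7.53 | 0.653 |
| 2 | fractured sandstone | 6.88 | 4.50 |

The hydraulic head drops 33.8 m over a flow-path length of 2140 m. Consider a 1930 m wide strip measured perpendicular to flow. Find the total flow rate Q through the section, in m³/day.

Flow is parallel to layering, so each bed carries its own Darcy discharge and the transmissivities add.
Σ(K_i·b_i) = 0.653×7.53 + 4.50×6.88 = 35.88 m²/day.
Hydraulic gradient i = Δh / L = 33.8 / 2140 = 0.01579.
Q = Σ(K_i·b_i) · W · i = 35.88 × 1930 × 0.01579 = 1094 m³/day.

1090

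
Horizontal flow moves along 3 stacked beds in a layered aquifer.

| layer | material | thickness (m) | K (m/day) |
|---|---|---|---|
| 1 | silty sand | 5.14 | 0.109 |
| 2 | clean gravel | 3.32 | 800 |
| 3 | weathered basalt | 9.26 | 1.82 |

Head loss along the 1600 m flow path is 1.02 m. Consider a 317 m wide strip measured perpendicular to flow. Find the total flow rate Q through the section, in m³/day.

540

Flow is parallel to layering, so each bed carries its own Darcy discharge and the transmissivities add.
Σ(K_i·b_i) = 0.109×5.14 + 800×3.32 + 1.82×9.26 = 2673 m²/day.
Hydraulic gradient i = Δh / L = 1.02 / 1600 = 0.0006375.
Q = Σ(K_i·b_i) · W · i = 2673 × 317 × 0.0006375 = 540.3 m³/day.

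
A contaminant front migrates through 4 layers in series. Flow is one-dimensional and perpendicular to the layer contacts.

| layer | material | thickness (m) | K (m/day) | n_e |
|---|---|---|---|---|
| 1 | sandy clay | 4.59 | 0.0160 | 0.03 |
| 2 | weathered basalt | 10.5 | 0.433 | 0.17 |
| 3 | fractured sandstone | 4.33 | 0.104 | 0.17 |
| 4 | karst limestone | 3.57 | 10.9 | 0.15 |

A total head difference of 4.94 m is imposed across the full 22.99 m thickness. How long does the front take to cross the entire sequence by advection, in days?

228

With flow normal to the layers, continuity requires the same specific discharge q through every layer.
Σ(b_i/K_i) = 4.59/0.0160 + 10.5/0.433 + 4.33/0.104 + 3.57/10.9 = 353.1 d.
q = Δh / Σ(b_i/K_i) = 4.94 / 353.1 = 0.01399 m/day.
In each layer the seepage velocity is v_i = q/n_i, so the layer transit time is t_i = b_i·n_i / q:
  layer 1 (sandy clay): t_1 = 4.59 × 0.03 / 0.01399 = 9.842 d
  layer 2 (weathered basalt): t_2 = 10.5 × 0.17 / 0.01399 = 127.6 d
  layer 3 (fractured sandstone): t_3 = 4.33 × 0.17 / 0.01399 = 52.61 d
  layer 4 (karst limestone): t_4 = 3.57 × 0.15 / 0.01399 = 38.27 d
Total t = Σ t_i = 228.3 days.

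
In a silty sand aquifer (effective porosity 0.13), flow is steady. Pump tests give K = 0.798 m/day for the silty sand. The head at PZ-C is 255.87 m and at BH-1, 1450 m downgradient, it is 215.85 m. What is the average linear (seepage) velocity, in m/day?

Hydraulic gradient i = (255.87 − 215.85) / 1450 = 40.02 / 1450 = 0.02760.
Darcy flux q = K · i = 0.7980 × 0.02760 = 0.02202 m/day.
Seepage velocity v = q / n_e = 0.02202 / 0.13 = 0.1694 m/day.

0.169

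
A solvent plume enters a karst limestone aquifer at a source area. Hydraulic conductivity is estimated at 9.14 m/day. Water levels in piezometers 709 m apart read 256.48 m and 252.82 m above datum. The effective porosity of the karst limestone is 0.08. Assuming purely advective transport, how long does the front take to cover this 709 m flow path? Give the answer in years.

3.29

Hydraulic gradient i = (256.48 − 252.82) / 709 = 3.66 / 709 = 0.005162.
Darcy flux q = K · i = 9.140 × 0.005162 = 0.04718 m/day.
Seepage velocity v = q / n_e = 0.04718 / 0.08 = 0.5898 m/day.
Travel time t = L / v = 709 / 0.5898 = 1202 days = 3.291 years.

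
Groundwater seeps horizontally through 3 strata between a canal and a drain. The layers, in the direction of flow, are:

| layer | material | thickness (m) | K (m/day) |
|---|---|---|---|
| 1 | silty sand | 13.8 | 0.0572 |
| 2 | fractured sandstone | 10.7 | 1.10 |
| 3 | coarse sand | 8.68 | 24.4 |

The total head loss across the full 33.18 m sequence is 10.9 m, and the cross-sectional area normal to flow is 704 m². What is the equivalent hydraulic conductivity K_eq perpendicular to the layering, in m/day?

0.132

Flow is perpendicular to layering, so the layers act in series and the equivalent K is the thickness-weighted harmonic mean.
Total thickness L = 13.8 + 10.7 + 8.68 = 33.18 m.
Σ(b_i/K_i) = 13.8/0.0572 + 10.7/1.10 + 8.68/24.4 = 251.3 d.
K_eq = L / Σ(b_i/K_i) = 33.18 / 251.3 = 0.1320 m/day.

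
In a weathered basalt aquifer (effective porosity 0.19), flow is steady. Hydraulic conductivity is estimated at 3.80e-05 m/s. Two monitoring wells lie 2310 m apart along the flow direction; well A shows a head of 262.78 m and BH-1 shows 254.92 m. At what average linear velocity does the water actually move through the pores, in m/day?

Convert K: 3.80e-05 m/s × 86400 = 3.283 m/day.
Hydraulic gradient i = (262.78 − 254.92) / 2310 = 7.86 / 2310 = 0.003403.
Darcy flux q = K · i = 3.283 × 0.003403 = 0.01117 m/day.
Seepage velocity v = q / n_e = 0.01117 / 0.19 = 0.05880 m/day.

0.0588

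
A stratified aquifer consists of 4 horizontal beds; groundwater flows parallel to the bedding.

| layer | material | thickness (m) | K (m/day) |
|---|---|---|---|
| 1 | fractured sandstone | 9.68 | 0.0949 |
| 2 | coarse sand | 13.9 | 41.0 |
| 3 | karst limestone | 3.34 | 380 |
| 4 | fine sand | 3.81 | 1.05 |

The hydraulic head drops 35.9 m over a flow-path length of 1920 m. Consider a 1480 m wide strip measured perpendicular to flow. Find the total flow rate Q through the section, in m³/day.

Flow is parallel to layering, so each bed carries its own Darcy discharge and the transmissivities add.
Σ(K_i·b_i) = 0.0949×9.68 + 41.0×13.9 + 380×3.34 + 1.05×3.81 = 1844 m²/day.
Hydraulic gradient i = Δh / L = 35.9 / 1920 = 0.01870.
Q = Σ(K_i·b_i) · W · i = 1844 × 1480 × 0.01870 = 51029 m³/day.

51000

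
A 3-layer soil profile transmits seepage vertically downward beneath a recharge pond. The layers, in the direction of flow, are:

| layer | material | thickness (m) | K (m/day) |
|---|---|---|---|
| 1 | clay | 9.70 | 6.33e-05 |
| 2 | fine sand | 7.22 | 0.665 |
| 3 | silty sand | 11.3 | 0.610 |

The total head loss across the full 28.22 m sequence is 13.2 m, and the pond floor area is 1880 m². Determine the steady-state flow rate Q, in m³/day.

Flow is perpendicular to layering, so the layers act in series and the equivalent K is the thickness-weighted harmonic mean.
Total thickness L = 9.70 + 7.22 + 11.3 = 28.22 m.
Σ(b_i/K_i) = 9.70/6.33e-05 + 7.22/0.665 + 11.3/0.610 = 1.533e+05 d.
K_eq = L / Σ(b_i/K_i) = 28.22 / 1.533e+05 = 0.0001841 m/day.
Q = K_eq · A · (Δh/L) = 0.0001841 × 1880 × (13.2/28.22) = 0.1619 m³/day.

0.162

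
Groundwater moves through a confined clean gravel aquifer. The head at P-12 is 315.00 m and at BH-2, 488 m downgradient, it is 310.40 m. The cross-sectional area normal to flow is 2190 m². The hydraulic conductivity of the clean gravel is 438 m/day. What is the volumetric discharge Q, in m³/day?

Hydraulic gradient i = (315.00 − 310.40) / 488 = 4.6 / 488 = 0.009426.
Darcy's law: Q = K · A · i = 438.0 × 2190 × 0.009426 = 9042 m³/day.

9040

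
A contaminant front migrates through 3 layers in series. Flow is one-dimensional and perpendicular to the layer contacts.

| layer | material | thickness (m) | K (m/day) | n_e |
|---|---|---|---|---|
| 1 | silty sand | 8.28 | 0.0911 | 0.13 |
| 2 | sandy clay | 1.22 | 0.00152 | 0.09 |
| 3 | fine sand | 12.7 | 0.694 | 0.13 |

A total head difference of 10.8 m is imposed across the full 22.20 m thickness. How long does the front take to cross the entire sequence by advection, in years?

0.656

With flow normal to the layers, continuity requires the same specific discharge q through every layer.
Σ(b_i/K_i) = 8.28/0.0911 + 1.22/0.00152 + 12.7/0.694 = 911.8 d.
q = Δh / Σ(b_i/K_i) = 10.8 / 911.8 = 0.01184 m/day.
In each layer the seepage velocity is v_i = q/n_i, so the layer transit time is t_i = b_i·n_i / q:
  layer 1 (silty sand): t_1 = 8.28 × 0.13 / 0.01184 = 90.88 d
  layer 2 (sandy clay): t_2 = 1.22 × 0.09 / 0.01184 = 9.270 d
  layer 3 (fine sand): t_3 = 12.7 × 0.13 / 0.01184 = 139.4 d
Total t = Σ t_i = 239.5 days = 0.6558 years.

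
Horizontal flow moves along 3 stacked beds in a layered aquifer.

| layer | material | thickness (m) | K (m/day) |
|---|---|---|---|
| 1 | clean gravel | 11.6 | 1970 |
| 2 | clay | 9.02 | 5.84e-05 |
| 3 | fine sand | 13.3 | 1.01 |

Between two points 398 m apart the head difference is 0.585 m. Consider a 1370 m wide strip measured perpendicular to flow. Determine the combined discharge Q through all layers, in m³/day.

Flow is parallel to layering, so each bed carries its own Darcy discharge and the transmissivities add.
Σ(K_i·b_i) = 1970×11.6 + 5.84e-05×9.02 + 1.01×13.3 = 22865 m²/day.
Hydraulic gradient i = Δh / L = 0.585 / 398 = 0.001470.
Q = Σ(K_i·b_i) · W · i = 22865 × 1370 × 0.001470 = 46044 m³/day.

46000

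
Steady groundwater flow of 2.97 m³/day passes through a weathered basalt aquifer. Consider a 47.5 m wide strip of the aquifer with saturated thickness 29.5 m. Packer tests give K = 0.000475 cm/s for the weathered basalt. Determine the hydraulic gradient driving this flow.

0.00516

Convert K: 0.000475 cm/s × 864 = 0.4104 m/day.
Cross-sectional area A = 47.5 × 29.5 = 1401 m².
From Q = K·A·i, i = Q / (K·A) = 2.97 / (0.4104 × 1401) = 0.005165.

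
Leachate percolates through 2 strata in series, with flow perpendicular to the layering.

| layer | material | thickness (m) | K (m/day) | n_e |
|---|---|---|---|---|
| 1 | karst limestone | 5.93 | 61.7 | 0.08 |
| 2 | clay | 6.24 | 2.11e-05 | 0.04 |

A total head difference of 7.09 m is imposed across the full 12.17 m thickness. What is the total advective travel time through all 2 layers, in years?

With flow normal to the layers, continuity requires the same specific discharge q through every layer.
Σ(b_i/K_i) = 5.93/61.7 + 6.24/2.11e-05 = 2.957e+05 d.
q = Δh / Σ(b_i/K_i) = 7.09 / 2.957e+05 = 2.397e-05 m/day.
In each layer the seepage velocity is v_i = q/n_i, so the layer transit time is t_i = b_i·n_i / q:
  layer 1 (karst limestone): t_1 = 5.93 × 0.08 / 2.397e-05 = 19788 d
  layer 2 (clay): t_2 = 6.24 × 0.04 / 2.397e-05 = 10411 d
Total t = Σ t_i = 30199 days = 82.68 years.

82.7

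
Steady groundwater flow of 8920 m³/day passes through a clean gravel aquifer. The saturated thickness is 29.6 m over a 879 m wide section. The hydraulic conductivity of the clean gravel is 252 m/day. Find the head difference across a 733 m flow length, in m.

0.997

Cross-sectional area A = 879 × 29.6 = 26018 m².
From Q = K·A·i, i = Q / (K·A) = 8920 / (252.0 × 26018) = 0.001360.
Head loss Δh = i · L = 0.001360 × 733 = 0.9972 m.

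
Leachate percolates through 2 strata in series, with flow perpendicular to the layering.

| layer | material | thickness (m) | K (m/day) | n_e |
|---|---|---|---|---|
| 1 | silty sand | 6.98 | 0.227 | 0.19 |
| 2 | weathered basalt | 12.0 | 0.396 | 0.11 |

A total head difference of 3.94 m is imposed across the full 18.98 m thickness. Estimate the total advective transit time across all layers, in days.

With flow normal to the layers, continuity requires the same specific discharge q through every layer.
Σ(b_i/K_i) = 6.98/0.227 + 12.0/0.396 = 61.05 d.
q = Δh / Σ(b_i/K_i) = 3.94 / 61.05 = 0.06454 m/day.
In each layer the seepage velocity is v_i = q/n_i, so the layer transit time is t_i = b_i·n_i / q:
  layer 1 (silty sand): t_1 = 6.98 × 0.19 / 0.06454 = 20.55 d
  layer 2 (weathered basalt): t_2 = 12.0 × 0.11 / 0.06454 = 20.45 d
Total t = Σ t_i = 41.00 days.

41.0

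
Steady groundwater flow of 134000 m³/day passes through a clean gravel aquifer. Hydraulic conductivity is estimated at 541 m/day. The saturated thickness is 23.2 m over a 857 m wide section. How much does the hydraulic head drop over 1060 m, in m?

13.2

Cross-sectional area A = 857 × 23.2 = 19882 m².
From Q = K·A·i, i = Q / (K·A) = 134000 / (541.0 × 19882) = 0.01246.
Head loss Δh = i · L = 0.01246 × 1060 = 13.21 m.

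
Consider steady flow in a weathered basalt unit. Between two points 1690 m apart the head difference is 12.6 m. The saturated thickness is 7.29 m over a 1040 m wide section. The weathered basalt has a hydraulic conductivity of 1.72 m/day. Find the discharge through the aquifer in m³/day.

Cross-sectional area A = 1040 × 7.29 = 7582 m².
Hydraulic gradient i = Δh / L = 12.6 / 1690 = 0.007456.
Darcy's law: Q = K · A · i = 1.720 × 7582 × 0.007456 = 97.22 m³/day.

97.2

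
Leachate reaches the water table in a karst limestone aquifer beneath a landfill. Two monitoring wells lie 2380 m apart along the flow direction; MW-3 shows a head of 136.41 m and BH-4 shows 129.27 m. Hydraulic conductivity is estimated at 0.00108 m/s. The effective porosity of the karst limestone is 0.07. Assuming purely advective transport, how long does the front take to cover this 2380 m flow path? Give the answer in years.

1.63

Convert K: 0.00108 m/s × 86400 = 93.31 m/day.
Hydraulic gradient i = (136.41 − 129.27) / 2380 = 7.14 / 2380 = 0.003000.
Darcy flux q = K · i = 93.31 × 0.003000 = 0.2799 m/day.
Seepage velocity v = q / n_e = 0.2799 / 0.07 = 3.999 m/day.
Travel time t = L / v = 2380 / 3.999 = 595.1 days = 1.629 years.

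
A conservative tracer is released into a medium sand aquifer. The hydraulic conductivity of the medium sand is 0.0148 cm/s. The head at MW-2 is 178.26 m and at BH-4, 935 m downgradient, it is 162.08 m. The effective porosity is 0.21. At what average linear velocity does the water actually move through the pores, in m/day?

Convert K: 0.0148 cm/s × 864 = 12.79 m/day.
Hydraulic gradient i = (178.26 − 162.08) / 935 = 16.18 / 935 = 0.01730.
Darcy flux q = K · i = 12.79 × 0.01730 = 0.2213 m/day.
Seepage velocity v = q / n_e = 0.2213 / 0.21 = 1.054 m/day.

1.05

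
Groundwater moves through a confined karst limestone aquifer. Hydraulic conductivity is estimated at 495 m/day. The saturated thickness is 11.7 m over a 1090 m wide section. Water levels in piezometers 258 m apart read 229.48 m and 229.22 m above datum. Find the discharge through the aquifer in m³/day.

6360

Cross-sectional area A = 1090 × 11.7 = 12753 m².
Hydraulic gradient i = (229.48 − 229.22) / 258 = 0.26 / 258 = 0.001008.
Darcy's law: Q = K · A · i = 495.0 × 12753 × 0.001008 = 6362 m³/day.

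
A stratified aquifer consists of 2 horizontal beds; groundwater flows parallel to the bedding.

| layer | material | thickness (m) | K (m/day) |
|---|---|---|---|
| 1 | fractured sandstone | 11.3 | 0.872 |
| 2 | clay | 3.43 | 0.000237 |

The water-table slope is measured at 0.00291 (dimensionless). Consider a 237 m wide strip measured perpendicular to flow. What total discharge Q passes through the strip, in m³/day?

Flow is parallel to layering, so each bed carries its own Darcy discharge and the transmissivities add.
Σ(K_i·b_i) = 0.872×11.3 + 0.000237×3.43 = 9.854 m²/day.
Hydraulic gradient i = 0.00291.
Q = Σ(K_i·b_i) · W · i = 9.854 × 237 × 0.002910 = 6.796 m³/day.

6.80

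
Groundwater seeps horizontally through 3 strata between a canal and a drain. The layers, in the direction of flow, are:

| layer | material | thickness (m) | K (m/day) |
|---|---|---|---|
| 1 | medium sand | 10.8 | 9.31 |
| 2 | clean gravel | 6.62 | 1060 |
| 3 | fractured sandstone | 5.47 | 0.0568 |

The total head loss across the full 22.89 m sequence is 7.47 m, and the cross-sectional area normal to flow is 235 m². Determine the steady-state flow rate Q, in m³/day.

Flow is perpendicular to layering, so the layers act in series and the equivalent K is the thickness-weighted harmonic mean.
Total thickness L = 10.8 + 6.62 + 5.47 = 22.89 m.
Σ(b_i/K_i) = 10.8/9.31 + 6.62/1060 + 5.47/0.0568 = 97.47 d.
K_eq = L / Σ(b_i/K_i) = 22.89 / 97.47 = 0.2348 m/day.
Q = K_eq · A · (Δh/L) = 0.2348 × 235 × (7.47/22.89) = 18.01 m³/day.

18.0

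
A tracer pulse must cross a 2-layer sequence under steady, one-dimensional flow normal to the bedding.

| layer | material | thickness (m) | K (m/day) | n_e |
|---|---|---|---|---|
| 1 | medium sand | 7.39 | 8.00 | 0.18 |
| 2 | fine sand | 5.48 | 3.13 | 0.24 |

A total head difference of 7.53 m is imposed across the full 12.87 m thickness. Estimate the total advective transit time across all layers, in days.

With flow normal to the layers, continuity requires the same specific discharge q through every layer.
Σ(b_i/K_i) = 7.39/8.00 + 5.48/3.13 = 2.675 d.
q = Δh / Σ(b_i/K_i) = 7.53 / 2.675 = 2.815 m/day.
In each layer the seepage velocity is v_i = q/n_i, so the layer transit time is t_i = b_i·n_i / q:
  layer 1 (medium sand): t_1 = 7.39 × 0.18 / 2.815 = 0.4725 d
  layer 2 (fine sand): t_2 = 5.48 × 0.24 / 2.815 = 0.4671 d
Total t = Σ t_i = 0.9396 days.

0.940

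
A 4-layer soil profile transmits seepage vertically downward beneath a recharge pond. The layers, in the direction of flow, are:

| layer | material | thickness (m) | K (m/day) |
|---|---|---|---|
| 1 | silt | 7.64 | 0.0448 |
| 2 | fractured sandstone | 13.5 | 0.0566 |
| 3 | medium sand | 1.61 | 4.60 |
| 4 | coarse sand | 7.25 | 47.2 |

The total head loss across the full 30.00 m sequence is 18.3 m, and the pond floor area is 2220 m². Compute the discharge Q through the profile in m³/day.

Flow is perpendicular to layering, so the layers act in series and the equivalent K is the thickness-weighted harmonic mean.
Total thickness L = 7.64 + 13.5 + 1.61 + 7.25 = 30.00 m.
Σ(b_i/K_i) = 7.64/0.0448 + 13.5/0.0566 + 1.61/4.60 + 7.25/47.2 = 409.6 d.
K_eq = L / Σ(b_i/K_i) = 30.00 / 409.6 = 0.07325 m/day.
Q = K_eq · A · (Δh/L) = 0.07325 × 2220 × (18.3/30.00) = 99.20 m³/day.

99.2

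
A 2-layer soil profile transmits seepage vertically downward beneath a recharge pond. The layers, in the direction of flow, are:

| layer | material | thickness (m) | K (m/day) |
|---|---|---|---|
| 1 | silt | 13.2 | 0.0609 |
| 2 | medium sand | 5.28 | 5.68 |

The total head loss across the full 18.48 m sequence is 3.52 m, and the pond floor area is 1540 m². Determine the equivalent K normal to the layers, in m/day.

Flow is perpendicular to layering, so the layers act in series and the equivalent K is the thickness-weighted harmonic mean.
Total thickness L = 13.2 + 5.28 = 18.48 m.
Σ(b_i/K_i) = 13.2/0.0609 + 5.28/5.68 = 217.7 d.
K_eq = L / Σ(b_i/K_i) = 18.48 / 217.7 = 0.08490 m/day.

0.0849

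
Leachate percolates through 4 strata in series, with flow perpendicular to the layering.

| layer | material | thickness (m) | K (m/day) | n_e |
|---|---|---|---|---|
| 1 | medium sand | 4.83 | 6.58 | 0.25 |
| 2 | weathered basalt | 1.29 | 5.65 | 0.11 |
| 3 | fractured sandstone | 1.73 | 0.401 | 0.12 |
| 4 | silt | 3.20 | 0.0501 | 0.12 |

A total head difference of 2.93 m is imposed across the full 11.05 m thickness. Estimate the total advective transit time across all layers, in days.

45.8

With flow normal to the layers, continuity requires the same specific discharge q through every layer.
Σ(b_i/K_i) = 4.83/6.58 + 1.29/5.65 + 1.73/0.401 + 3.20/0.0501 = 69.15 d.
q = Δh / Σ(b_i/K_i) = 2.93 / 69.15 = 0.04237 m/day.
In each layer the seepage velocity is v_i = q/n_i, so the layer transit time is t_i = b_i·n_i / q:
  layer 1 (medium sand): t_1 = 4.83 × 0.25 / 0.04237 = 28.50 d
  layer 2 (weathered basalt): t_2 = 1.29 × 0.11 / 0.04237 = 3.349 d
  layer 3 (fractured sandstone): t_3 = 1.73 × 0.12 / 0.04237 = 4.899 d
  layer 4 (silt): t_4 = 3.20 × 0.12 / 0.04237 = 9.063 d
Total t = Σ t_i = 45.81 days.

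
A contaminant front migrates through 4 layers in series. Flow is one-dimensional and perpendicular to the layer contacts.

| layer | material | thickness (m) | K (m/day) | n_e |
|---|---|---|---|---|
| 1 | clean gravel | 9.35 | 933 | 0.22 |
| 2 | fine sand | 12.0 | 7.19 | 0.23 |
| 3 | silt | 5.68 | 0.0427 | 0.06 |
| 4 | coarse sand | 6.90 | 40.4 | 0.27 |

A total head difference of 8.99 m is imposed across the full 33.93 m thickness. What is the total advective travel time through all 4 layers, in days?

With flow normal to the layers, continuity requires the same specific discharge q through every layer.
Σ(b_i/K_i) = 9.35/933 + 12.0/7.19 + 5.68/0.0427 + 6.90/40.4 = 134.9 d.
q = Δh / Σ(b_i/K_i) = 8.99 / 134.9 = 0.06666 m/day.
In each layer the seepage velocity is v_i = q/n_i, so the layer transit time is t_i = b_i·n_i / q:
  layer 1 (clean gravel): t_1 = 9.35 × 0.22 / 0.06666 = 30.86 d
  layer 2 (fine sand): t_2 = 12.0 × 0.23 / 0.06666 = 41.41 d
  layer 3 (silt): t_3 = 5.68 × 0.06 / 0.06666 = 5.113 d
  layer 4 (coarse sand): t_4 = 6.90 × 0.27 / 0.06666 = 27.95 d
Total t = Σ t_i = 105.3 days.

105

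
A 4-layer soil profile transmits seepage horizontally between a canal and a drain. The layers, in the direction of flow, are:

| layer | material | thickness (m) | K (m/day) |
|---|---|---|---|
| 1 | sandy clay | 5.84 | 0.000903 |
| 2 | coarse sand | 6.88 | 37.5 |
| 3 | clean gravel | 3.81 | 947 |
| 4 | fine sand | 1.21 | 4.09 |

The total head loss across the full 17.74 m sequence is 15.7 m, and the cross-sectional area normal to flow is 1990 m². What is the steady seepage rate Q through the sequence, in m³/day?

Flow is perpendicular to layering, so the layers act in series and the equivalent K is the thickness-weighted harmonic mean.
Total thickness L = 5.84 + 6.88 + 3.81 + 1.21 = 17.74 m.
Σ(b_i/K_i) = 5.84/0.000903 + 6.88/37.5 + 3.81/947 + 1.21/4.09 = 6468 d.
K_eq = L / Σ(b_i/K_i) = 17.74 / 6468 = 0.002743 m/day.
Q = K_eq · A · (Δh/L) = 0.002743 × 1990 × (15.7/17.74) = 4.831 m³/day.

4.83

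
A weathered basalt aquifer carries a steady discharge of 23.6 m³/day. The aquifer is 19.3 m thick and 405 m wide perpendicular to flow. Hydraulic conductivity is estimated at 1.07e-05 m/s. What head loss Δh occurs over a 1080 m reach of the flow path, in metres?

Convert K: 1.07e-05 m/s × 86400 = 0.9245 m/day.
Cross-sectional area A = 405 × 19.3 = 7816 m².
From Q = K·A·i, i = Q / (K·A) = 23.6 / (0.9245 × 7816) = 0.003266.
Head loss Δh = i · L = 0.003266 × 1080 = 3.527 m.

3.53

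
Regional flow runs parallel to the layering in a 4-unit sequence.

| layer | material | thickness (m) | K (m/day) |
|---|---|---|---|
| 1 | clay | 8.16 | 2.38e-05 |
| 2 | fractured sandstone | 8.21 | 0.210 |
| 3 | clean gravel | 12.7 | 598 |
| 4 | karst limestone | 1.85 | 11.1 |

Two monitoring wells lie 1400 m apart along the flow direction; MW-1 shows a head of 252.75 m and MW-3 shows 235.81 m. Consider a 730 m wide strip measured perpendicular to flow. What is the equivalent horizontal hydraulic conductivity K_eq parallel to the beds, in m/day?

246

Flow is parallel to layering, so each bed carries its own Darcy discharge and the transmissivities add.
Σ(K_i·b_i) = 2.38e-05×8.16 + 0.210×8.21 + 598×12.7 + 11.1×1.85 = 7617 m²/day.
Total thickness b = 30.92 m, so K_eq = Σ(K_i·b_i)/b = 246.3 m/day.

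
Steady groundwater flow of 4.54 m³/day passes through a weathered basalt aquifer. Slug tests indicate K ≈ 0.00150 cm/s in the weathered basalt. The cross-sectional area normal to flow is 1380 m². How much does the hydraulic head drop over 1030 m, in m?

Convert K: 0.00150 cm/s × 864 = 1.296 m/day.
From Q = K·A·i, i = Q / (K·A) = 4.54 / (1.296 × 1380) = 0.002538.
Head loss Δh = i · L = 0.002538 × 1030 = 2.615 m.

2.61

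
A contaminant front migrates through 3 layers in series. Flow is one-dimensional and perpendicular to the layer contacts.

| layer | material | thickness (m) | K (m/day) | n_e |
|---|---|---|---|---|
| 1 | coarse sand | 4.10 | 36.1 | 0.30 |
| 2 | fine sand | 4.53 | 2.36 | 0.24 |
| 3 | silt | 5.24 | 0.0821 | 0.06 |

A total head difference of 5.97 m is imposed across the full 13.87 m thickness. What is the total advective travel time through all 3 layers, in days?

With flow normal to the layers, continuity requires the same specific discharge q through every layer.
Σ(b_i/K_i) = 4.10/36.1 + 4.53/2.36 + 5.24/0.0821 = 65.86 d.
q = Δh / Σ(b_i/K_i) = 5.97 / 65.86 = 0.09065 m/day.
In each layer the seepage velocity is v_i = q/n_i, so the layer transit time is t_i = b_i·n_i / q:
  layer 1 (coarse sand): t_1 = 4.10 × 0.30 / 0.09065 = 13.57 d
  layer 2 (fine sand): t_2 = 4.53 × 0.24 / 0.09065 = 11.99 d
  layer 3 (silt): t_3 = 5.24 × 0.06 / 0.09065 = 3.468 d
Total t = Σ t_i = 29.03 days.

29.0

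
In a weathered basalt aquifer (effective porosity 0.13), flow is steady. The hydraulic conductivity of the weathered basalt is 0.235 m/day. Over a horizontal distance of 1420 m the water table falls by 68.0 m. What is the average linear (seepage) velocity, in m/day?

Hydraulic gradient i = Δh / L = 68.0 / 1420 = 0.04789.
Darcy flux q = K · i = 0.2350 × 0.04789 = 0.01125 m/day.
Seepage velocity v = q / n_e = 0.01125 / 0.13 = 0.08657 m/day.

0.0866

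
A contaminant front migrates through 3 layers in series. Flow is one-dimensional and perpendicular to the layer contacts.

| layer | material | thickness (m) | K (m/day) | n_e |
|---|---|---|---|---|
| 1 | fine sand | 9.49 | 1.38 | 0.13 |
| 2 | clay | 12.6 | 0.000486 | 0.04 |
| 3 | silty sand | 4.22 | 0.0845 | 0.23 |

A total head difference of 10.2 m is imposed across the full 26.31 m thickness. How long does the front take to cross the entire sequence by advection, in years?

With flow normal to the layers, continuity requires the same specific discharge q through every layer.
Σ(b_i/K_i) = 9.49/1.38 + 12.6/0.000486 + 4.22/0.0845 = 25983 d.
q = Δh / Σ(b_i/K_i) = 10.2 / 25983 = 0.0003926 m/day.
In each layer the seepage velocity is v_i = q/n_i, so the layer transit time is t_i = b_i·n_i / q:
  layer 1 (fine sand): t_1 = 9.49 × 0.13 / 0.0003926 = 3143 d
  layer 2 (clay): t_2 = 12.6 × 0.04 / 0.0003926 = 1284 d
  layer 3 (silty sand): t_3 = 4.22 × 0.23 / 0.0003926 = 2472 d
Total t = Σ t_i = 6899 days = 18.89 years.

18.9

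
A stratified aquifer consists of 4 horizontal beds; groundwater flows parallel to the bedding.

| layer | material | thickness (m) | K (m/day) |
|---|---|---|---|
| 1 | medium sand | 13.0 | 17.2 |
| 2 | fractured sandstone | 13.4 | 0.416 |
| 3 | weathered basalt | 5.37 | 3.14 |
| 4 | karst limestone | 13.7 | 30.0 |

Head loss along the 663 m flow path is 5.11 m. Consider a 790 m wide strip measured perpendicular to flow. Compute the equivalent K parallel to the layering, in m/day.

Flow is parallel to layering, so each bed carries its own Darcy discharge and the transmissivities add.
Σ(K_i·b_i) = 17.2×13.0 + 0.416×13.4 + 3.14×5.37 + 30.0×13.7 = 657.0 m²/day.
Total thickness b = 45.47 m, so K_eq = Σ(K_i·b_i)/b = 14.45 m/day.

14.4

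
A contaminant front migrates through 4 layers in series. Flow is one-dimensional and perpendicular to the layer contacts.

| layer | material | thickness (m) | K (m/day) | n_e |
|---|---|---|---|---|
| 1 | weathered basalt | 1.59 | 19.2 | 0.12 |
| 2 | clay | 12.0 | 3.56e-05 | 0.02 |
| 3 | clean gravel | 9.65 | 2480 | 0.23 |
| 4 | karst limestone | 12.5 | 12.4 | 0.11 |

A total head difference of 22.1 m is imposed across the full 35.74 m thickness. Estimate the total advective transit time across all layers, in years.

With flow normal to the layers, continuity requires the same specific discharge q through every layer.
Σ(b_i/K_i) = 1.59/19.2 + 12.0/3.56e-05 + 9.65/2480 + 12.5/12.4 = 3.371e+05 d.
q = Δh / Σ(b_i/K_i) = 22.1 / 3.371e+05 = 6.556e-05 m/day.
In each layer the seepage velocity is v_i = q/n_i, so the layer transit time is t_i = b_i·n_i / q:
  layer 1 (weathered basalt): t_1 = 1.59 × 0.12 / 6.556e-05 = 2910 d
  layer 2 (clay): t_2 = 12.0 × 0.02 / 6.556e-05 = 3661 d
  layer 3 (clean gravel): t_3 = 9.65 × 0.23 / 6.556e-05 = 33853 d
  layer 4 (karst limestone): t_4 = 12.5 × 0.11 / 6.556e-05 = 20972 d
Total t = Σ t_i = 61396 days = 168.1 years.

168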